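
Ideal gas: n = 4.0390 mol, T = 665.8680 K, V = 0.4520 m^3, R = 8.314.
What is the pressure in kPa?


P = nRT/V = 4.0390 * 8.314 * 665.8680 / 0.4520
= 22360.0112 / 0.4520 = 49469.0514 Pa = 49.4691 kPa

49.4691 kPa


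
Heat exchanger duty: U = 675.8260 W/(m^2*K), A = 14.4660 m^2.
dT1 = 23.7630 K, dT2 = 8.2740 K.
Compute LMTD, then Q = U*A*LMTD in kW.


LMTD = 14.6814 K
Q = 675.8260 * 14.4660 * 14.6814 = 143532.2418 W = 143.5322 kW

143.5322 kW


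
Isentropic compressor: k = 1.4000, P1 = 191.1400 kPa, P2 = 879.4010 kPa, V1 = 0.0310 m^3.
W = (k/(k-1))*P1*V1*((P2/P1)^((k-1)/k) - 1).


(k-1)/k = 0.2857
(P2/P1)^exp = 1.5466
W = 3.5000 * 191.1400 * 0.0310 * (1.5466 - 1) = 11.3360 kJ

11.3360 kJ


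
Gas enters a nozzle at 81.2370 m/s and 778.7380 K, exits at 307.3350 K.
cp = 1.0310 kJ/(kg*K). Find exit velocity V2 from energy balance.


dT = 471.4030 K
2*cp*1000*dT = 972032.9860
V1^2 = 6599.4502
V2 = sqrt(978632.4362) = 989.2585 m/s

989.2585 m/s


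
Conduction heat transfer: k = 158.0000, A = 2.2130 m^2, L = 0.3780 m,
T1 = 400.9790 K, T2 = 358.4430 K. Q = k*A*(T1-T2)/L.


dT = 42.5360 K
Q = 158.0000 * 2.2130 * 42.5360 / 0.3780 = 39346.2501 W

39346.2501 W


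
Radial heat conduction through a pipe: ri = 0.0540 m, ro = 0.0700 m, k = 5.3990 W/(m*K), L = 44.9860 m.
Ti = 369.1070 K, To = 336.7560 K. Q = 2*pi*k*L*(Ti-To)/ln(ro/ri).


dT = 32.3510 K
ln(ro/ri) = 0.2595
Q = 2*pi*5.3990*44.9860*32.3510 / 0.2595 = 190240.1528 W

190240.1528 W


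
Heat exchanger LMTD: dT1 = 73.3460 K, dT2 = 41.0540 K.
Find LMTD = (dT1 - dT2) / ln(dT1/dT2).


dT1/dT2 = 1.7866
ln(dT1/dT2) = 0.5803
LMTD = 32.2920 / 0.5803 = 55.6471 K

55.6471 K


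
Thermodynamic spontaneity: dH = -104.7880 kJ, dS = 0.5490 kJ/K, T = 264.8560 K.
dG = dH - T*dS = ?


T*dS = 264.8560 * 0.5490 = 145.4059 kJ
dG = -104.7880 - 145.4059 = -250.1939 kJ (spontaneous)

dG = -250.1939 kJ, spontaneous


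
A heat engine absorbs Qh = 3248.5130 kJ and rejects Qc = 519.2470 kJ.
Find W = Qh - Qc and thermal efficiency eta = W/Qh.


W = 3248.5130 - 519.2470 = 2729.2660 kJ
eta = 2729.2660 / 3248.5130 = 0.8402 = 84.0159%

W = 2729.2660 kJ, eta = 84.0159%


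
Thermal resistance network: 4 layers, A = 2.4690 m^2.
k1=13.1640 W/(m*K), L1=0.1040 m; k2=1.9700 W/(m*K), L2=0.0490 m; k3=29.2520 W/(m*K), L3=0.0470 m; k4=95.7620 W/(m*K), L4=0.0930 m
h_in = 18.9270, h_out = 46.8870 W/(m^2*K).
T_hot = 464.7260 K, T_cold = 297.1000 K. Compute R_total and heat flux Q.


R_conv_in = 1/(18.9270*2.4690) = 0.0214
R_1 = 0.1040/(13.1640*2.4690) = 0.0032
R_2 = 0.0490/(1.9700*2.4690) = 0.0101
R_3 = 0.0470/(29.2520*2.4690) = 0.0007
R_4 = 0.0930/(95.7620*2.4690) = 0.0004
R_conv_out = 1/(46.8870*2.4690) = 0.0086
R_total = 0.0444 K/W
Q = 167.6260 / 0.0444 = 3779.1468 W

R_total = 0.0444 K/W, Q = 3779.1468 W


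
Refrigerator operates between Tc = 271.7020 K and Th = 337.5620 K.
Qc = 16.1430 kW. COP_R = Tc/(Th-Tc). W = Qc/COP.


COP = 271.7020 / 65.8600 = 4.1254
W = 16.1430 / 4.1254 = 3.9130 kW

COP = 4.1254, W = 3.9130 kW


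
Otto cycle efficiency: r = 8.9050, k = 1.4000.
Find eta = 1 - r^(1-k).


r^(k-1) = 2.3980
eta = 1 - 1/2.3980 = 0.5830 = 58.2990%

58.2990%


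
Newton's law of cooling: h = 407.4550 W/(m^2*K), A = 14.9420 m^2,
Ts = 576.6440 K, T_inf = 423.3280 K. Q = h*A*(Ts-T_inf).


dT = 153.3160 K
Q = 407.4550 * 14.9420 * 153.3160 = 933417.3382 W

933417.3382 W


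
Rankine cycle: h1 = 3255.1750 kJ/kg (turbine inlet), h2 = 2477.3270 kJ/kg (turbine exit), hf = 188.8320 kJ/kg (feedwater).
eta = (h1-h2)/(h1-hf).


W = 777.8480 kJ/kg
Q_in = 3066.3430 kJ/kg
eta = 0.2537 = 25.3673%

eta = 25.3673%


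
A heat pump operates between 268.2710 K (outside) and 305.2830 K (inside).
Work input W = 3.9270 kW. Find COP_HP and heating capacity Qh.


COP = 305.2830 / 37.0120 = 8.2482
Qh = 8.2482 * 3.9270 = 32.3907 kW

COP = 8.2482, Qh = 32.3907 kW


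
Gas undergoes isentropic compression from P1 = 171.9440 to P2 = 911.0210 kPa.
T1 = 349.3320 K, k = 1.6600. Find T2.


(k-1)/k = 0.3976
(P2/P1)^exp = 1.9405
T2 = 349.3320 * 1.9405 = 677.8756 K

677.8756 K


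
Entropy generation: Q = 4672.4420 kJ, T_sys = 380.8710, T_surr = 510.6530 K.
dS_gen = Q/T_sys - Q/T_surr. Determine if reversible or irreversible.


dS_sys = 4672.4420/380.8710 = 12.2678 kJ/K
dS_surr = -4672.4420/510.6530 = -9.1499 kJ/K
dS_gen = 12.2678 - 9.1499 = 3.1178 kJ/K (irreversible)

dS_gen = 3.1178 kJ/K, irreversible


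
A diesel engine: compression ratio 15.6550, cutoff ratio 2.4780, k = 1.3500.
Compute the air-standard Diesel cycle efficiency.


r^(k-1) = 2.6190
rc^k = 3.4044
eta = 0.5399 = 53.9887%

53.9887%


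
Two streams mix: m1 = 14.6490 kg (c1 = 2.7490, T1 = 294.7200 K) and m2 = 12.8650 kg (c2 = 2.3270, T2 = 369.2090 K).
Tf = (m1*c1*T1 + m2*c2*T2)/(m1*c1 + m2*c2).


num = 22921.3605
den = 70.2070
Tf = 326.4828 K

326.4828 K


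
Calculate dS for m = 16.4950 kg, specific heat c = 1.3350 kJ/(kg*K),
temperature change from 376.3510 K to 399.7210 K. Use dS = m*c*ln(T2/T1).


T2/T1 = 1.0621
ln(T2/T1) = 0.0602
dS = 16.4950 * 1.3350 * 0.0602 = 1.3266 kJ/K

1.3266 kJ/K


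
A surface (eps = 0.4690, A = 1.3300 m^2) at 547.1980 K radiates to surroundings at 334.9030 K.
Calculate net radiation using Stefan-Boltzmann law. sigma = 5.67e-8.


T^4 = 8.9656e+10
Tsurr^4 = 1.2580e+10
Q = 0.4690 * 5.67e-8 * 1.3300 * 7.7076e+10 = 2726.0001 W

2726.0001 W


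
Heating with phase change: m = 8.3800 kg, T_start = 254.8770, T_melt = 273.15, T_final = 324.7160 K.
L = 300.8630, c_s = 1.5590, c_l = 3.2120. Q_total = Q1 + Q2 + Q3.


Q1 (sensible, solid) = 8.3800 * 1.5590 * 18.2730 = 238.7261 kJ
Q2 (latent) = 8.3800 * 300.8630 = 2521.2319 kJ
Q3 (sensible, liquid) = 8.3800 * 3.2120 * 51.5660 = 1387.9793 kJ
Q_total = 4147.9374 kJ

4147.9374 kJ


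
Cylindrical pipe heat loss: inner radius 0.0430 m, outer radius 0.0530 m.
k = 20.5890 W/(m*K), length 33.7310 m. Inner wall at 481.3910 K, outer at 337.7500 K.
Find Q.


dT = 143.6410 K
ln(ro/ri) = 0.2091
Q = 2*pi*20.5890*33.7310*143.6410 / 0.2091 = 2997683.3908 W

2997683.3908 W


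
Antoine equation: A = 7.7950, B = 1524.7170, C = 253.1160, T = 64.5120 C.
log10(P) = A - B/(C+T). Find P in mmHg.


C+T = 317.6280
B/(C+T) = 4.8003
log10(P) = 7.7950 - 4.8003 = 2.9947
P = 10^2.9947 = 987.8181 mmHg

987.8181 mmHg


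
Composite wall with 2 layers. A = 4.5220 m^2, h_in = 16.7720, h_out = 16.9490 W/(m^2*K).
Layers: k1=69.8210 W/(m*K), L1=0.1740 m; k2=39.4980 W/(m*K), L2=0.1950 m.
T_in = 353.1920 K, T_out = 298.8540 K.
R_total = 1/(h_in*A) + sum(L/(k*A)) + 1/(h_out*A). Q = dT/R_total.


R_conv_in = 1/(16.7720*4.5220) = 0.0132
R_1 = 0.1740/(69.8210*4.5220) = 0.0006
R_2 = 0.1950/(39.4980*4.5220) = 0.0011
R_conv_out = 1/(16.9490*4.5220) = 0.0130
R_total = 0.0279 K/W
Q = 54.3380 / 0.0279 = 1949.3142 W

R_total = 0.0279 K/W, Q = 1949.3142 W


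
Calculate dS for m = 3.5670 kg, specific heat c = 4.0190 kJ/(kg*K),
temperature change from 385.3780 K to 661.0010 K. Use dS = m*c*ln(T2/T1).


T2/T1 = 1.7152
ln(T2/T1) = 0.5395
dS = 3.5670 * 4.0190 * 0.5395 = 7.7346 kJ/K

7.7346 kJ/K


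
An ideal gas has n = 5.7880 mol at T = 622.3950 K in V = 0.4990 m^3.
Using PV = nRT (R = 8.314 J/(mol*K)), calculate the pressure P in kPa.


P = nRT/V = 5.7880 * 8.314 * 622.3950 / 0.4990
= 29950.5387 / 0.4990 = 60021.1196 Pa = 60.0211 kPa

60.0211 kPa


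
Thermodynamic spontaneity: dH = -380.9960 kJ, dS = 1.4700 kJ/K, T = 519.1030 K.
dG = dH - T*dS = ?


T*dS = 519.1030 * 1.4700 = 763.0814 kJ
dG = -380.9960 - 763.0814 = -1144.0774 kJ (spontaneous)

dG = -1144.0774 kJ, spontaneous


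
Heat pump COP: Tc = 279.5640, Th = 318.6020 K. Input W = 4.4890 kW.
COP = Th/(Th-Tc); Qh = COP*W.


COP = 318.6020 / 39.0380 = 8.1613
Qh = 8.1613 * 4.4890 = 36.6362 kW

COP = 8.1613, Qh = 36.6362 kW


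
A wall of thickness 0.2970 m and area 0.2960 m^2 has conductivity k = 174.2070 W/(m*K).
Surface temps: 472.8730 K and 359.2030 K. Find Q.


dT = 113.6700 K
Q = 174.2070 * 0.2960 * 113.6700 / 0.2970 = 19735.4359 W

19735.4359 W


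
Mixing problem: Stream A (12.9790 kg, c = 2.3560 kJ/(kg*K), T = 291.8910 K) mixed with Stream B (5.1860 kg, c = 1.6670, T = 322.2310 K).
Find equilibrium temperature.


num = 11711.3029
den = 39.2236
Tf = 298.5781 K

298.5781 K


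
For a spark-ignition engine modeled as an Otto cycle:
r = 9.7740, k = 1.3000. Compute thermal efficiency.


r^(k-1) = 1.9816
eta = 1 - 1/1.9816 = 0.4954 = 49.5364%

49.5364%


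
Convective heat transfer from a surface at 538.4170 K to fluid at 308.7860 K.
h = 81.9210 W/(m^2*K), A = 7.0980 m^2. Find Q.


dT = 229.6310 K
Q = 81.9210 * 7.0980 * 229.6310 = 133524.7450 W

133524.7450 W


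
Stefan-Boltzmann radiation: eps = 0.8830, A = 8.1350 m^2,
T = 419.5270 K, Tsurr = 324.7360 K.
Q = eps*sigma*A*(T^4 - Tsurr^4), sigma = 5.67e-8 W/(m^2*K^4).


T^4 = 3.0977e+10
Tsurr^4 = 1.1120e+10
Q = 0.8830 * 5.67e-8 * 8.1350 * 1.9857e+10 = 8087.3445 W

8087.3445 W


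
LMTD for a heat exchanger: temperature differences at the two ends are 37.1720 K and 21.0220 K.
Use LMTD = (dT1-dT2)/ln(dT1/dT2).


dT1/dT2 = 1.7682
ln(dT1/dT2) = 0.5700
LMTD = 16.1500 / 0.5700 = 28.3340 K

28.3340 K


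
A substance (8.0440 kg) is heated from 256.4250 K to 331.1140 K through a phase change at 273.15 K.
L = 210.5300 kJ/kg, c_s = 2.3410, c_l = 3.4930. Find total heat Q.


Q1 (sensible, solid) = 8.0440 * 2.3410 * 16.7250 = 314.9485 kJ
Q2 (latent) = 8.0440 * 210.5300 = 1693.5033 kJ
Q3 (sensible, liquid) = 8.0440 * 3.4930 * 57.9640 = 1628.6546 kJ
Q_total = 3637.1065 kJ

3637.1065 kJ


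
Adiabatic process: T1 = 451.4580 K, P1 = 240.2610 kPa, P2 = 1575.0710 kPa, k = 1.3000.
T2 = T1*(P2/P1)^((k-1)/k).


(k-1)/k = 0.2308
(P2/P1)^exp = 1.5433
T2 = 451.4580 * 1.5433 = 696.7346 K

696.7346 K


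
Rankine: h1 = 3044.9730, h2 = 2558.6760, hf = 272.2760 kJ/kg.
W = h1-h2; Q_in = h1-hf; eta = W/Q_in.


W = 486.2970 kJ/kg
Q_in = 2772.6970 kJ/kg
eta = 0.1754 = 17.5388%

eta = 17.5388%


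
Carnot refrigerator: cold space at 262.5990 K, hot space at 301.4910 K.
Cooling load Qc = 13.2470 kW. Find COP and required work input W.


COP = 262.5990 / 38.8920 = 6.7520
W = 13.2470 / 6.7520 = 1.9619 kW

COP = 6.7520, W = 1.9619 kW


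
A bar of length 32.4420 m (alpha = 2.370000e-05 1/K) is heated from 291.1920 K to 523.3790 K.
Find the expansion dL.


dT = 232.1870 K
dL = 2.370000e-05 * 32.4420 * 232.1870 = 0.178523 m
L_final = 32.620523 m

dL = 0.178523 m


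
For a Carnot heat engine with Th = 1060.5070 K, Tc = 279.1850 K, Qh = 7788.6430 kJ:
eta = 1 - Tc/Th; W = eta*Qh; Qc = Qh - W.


eta = 1 - 279.1850/1060.5070 = 0.7367
W = 0.7367 * 7788.6430 = 5738.2348 kJ
Qc = 7788.6430 - 5738.2348 = 2050.4082 kJ

eta = 73.6744%, W = 5738.2348 kJ, Qc = 2050.4082 kJ


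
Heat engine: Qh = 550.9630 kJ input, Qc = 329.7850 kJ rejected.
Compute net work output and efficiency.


W = 550.9630 - 329.7850 = 221.1780 kJ
eta = 221.1780 / 550.9630 = 0.4014 = 40.1439%

W = 221.1780 kJ, eta = 40.1439%


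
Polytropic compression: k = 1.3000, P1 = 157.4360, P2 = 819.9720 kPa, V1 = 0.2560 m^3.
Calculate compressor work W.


(k-1)/k = 0.2308
(P2/P1)^exp = 1.4635
W = 4.3333 * 157.4360 * 0.2560 * (1.4635 - 1) = 80.9489 kJ

80.9489 kJ


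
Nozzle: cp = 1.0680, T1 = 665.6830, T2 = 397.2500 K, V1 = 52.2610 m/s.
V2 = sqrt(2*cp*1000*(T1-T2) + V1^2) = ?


dT = 268.4330 K
2*cp*1000*dT = 573372.8880
V1^2 = 2731.2121
V2 = sqrt(576104.1001) = 759.0152 m/s

759.0152 m/s


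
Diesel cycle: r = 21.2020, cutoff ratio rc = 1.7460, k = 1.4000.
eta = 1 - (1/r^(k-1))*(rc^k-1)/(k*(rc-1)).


r^(k-1) = 3.3927
rc^k = 2.1820
eta = 0.6664 = 66.6410%

66.6410%


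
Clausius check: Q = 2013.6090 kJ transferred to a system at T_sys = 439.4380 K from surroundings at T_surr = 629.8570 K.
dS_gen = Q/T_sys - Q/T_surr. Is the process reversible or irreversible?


dS_sys = 2013.6090/439.4380 = 4.5822 kJ/K
dS_surr = -2013.6090/629.8570 = -3.1969 kJ/K
dS_gen = 4.5822 - 3.1969 = 1.3853 kJ/K (irreversible)

dS_gen = 1.3853 kJ/K, irreversible


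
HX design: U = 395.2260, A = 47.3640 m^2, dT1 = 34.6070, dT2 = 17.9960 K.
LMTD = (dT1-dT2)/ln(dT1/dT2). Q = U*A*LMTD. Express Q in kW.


LMTD = 25.4027 K
Q = 395.2260 * 47.3640 * 25.4027 = 475525.7377 W = 475.5257 kW

475.5257 kW


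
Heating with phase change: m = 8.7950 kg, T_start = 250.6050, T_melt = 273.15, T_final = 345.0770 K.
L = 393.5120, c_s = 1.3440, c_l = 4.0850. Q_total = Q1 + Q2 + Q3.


Q1 (sensible, solid) = 8.7950 * 1.3440 * 22.5450 = 266.4927 kJ
Q2 (latent) = 8.7950 * 393.5120 = 3460.9380 kJ
Q3 (sensible, liquid) = 8.7950 * 4.0850 * 71.9270 = 2584.1627 kJ
Q_total = 6311.5934 kJ

6311.5934 kJ


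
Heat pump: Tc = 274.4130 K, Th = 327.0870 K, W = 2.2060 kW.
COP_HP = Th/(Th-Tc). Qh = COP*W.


COP = 327.0870 / 52.6740 = 6.2096
Qh = 6.2096 * 2.2060 = 13.6985 kW

COP = 6.2096, Qh = 13.6985 kW


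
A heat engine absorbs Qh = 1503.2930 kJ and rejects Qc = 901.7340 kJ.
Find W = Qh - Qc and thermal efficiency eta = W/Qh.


W = 1503.2930 - 901.7340 = 601.5590 kJ
eta = 601.5590 / 1503.2930 = 0.4002 = 40.0161%

W = 601.5590 kJ, eta = 40.0161%


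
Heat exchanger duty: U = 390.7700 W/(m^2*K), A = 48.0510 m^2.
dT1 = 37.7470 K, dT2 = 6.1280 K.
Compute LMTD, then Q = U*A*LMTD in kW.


LMTD = 17.3918 K
Q = 390.7700 * 48.0510 * 17.3918 = 326564.4625 W = 326.5645 kW

326.5645 kW


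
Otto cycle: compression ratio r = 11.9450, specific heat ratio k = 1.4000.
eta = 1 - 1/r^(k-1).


r^(k-1) = 2.6970
eta = 1 - 1/2.6970 = 0.6292 = 62.9212%

62.9212%


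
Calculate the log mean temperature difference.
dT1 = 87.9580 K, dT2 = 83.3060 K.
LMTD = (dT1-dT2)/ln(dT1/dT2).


dT1/dT2 = 1.0558
ln(dT1/dT2) = 0.0543
LMTD = 4.6520 / 0.0543 = 85.6109 K

85.6109 K


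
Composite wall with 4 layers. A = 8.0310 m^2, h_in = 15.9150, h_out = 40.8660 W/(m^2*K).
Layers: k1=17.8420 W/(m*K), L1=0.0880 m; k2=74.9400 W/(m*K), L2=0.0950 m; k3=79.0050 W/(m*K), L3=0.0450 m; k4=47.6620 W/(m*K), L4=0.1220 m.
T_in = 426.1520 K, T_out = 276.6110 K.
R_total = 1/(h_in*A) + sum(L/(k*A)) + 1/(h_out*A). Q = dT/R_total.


R_conv_in = 1/(15.9150*8.0310) = 0.0078
R_1 = 0.0880/(17.8420*8.0310) = 0.0006
R_2 = 0.0950/(74.9400*8.0310) = 0.0002
R_3 = 0.0450/(79.0050*8.0310) = 7.0923e-05
R_4 = 0.1220/(47.6620*8.0310) = 0.0003
R_conv_out = 1/(40.8660*8.0310) = 0.0030
R_total = 0.0120 K/W
Q = 149.5410 / 0.0120 = 12428.0706 W

R_total = 0.0120 K/W, Q = 12428.0706 W


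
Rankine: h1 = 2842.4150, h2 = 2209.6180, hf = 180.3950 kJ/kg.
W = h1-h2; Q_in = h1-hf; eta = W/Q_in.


W = 632.7970 kJ/kg
Q_in = 2662.0200 kJ/kg
eta = 0.2377 = 23.7713%

eta = 23.7713%


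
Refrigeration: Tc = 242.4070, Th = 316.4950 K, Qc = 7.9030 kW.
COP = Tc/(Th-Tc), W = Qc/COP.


COP = 242.4070 / 74.0880 = 3.2719
W = 7.9030 / 3.2719 = 2.4154 kW

COP = 3.2719, W = 2.4154 kW


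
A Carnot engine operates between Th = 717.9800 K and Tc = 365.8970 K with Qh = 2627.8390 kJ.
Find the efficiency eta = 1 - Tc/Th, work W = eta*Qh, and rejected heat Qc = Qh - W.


eta = 1 - 365.8970/717.9800 = 0.4904
W = 0.4904 * 2627.8390 = 1288.6396 kJ
Qc = 2627.8390 - 1288.6396 = 1339.1994 kJ

eta = 49.0380%, W = 1288.6396 kJ, Qc = 1339.1994 kJ


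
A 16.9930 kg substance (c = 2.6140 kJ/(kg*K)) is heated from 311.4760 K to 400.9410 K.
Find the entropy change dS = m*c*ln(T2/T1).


T2/T1 = 1.2872
ln(T2/T1) = 0.2525
dS = 16.9930 * 2.6140 * 0.2525 = 11.2156 kJ/K

11.2156 kJ/K


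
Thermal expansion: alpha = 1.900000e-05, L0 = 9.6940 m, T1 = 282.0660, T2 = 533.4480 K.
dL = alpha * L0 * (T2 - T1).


dT = 251.3820 K
dL = 1.900000e-05 * 9.6940 * 251.3820 = 0.046301 m
L_final = 9.740301 m

dL = 0.046301 m


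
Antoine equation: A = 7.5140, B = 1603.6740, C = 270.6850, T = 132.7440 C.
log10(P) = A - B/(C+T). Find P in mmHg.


C+T = 403.4290
B/(C+T) = 3.9751
log10(P) = 7.5140 - 3.9751 = 3.5389
P = 10^3.5389 = 3458.5306 mmHg

3458.5306 mmHg


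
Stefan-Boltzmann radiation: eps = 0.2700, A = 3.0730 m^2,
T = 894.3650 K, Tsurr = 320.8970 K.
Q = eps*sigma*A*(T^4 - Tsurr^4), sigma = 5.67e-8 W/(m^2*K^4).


T^4 = 6.3982e+11
Tsurr^4 = 1.0604e+10
Q = 0.2700 * 5.67e-8 * 3.0730 * 6.2922e+11 = 29601.2910 W

29601.2910 W


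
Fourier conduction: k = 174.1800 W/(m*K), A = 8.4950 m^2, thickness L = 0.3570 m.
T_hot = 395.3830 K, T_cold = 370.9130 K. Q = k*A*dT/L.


dT = 24.4700 K
Q = 174.1800 * 8.4950 * 24.4700 / 0.3570 = 101420.8913 W

101420.8913 W


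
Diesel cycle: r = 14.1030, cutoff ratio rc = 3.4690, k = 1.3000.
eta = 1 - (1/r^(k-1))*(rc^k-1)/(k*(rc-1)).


r^(k-1) = 2.2120
rc^k = 5.0381
eta = 0.4313 = 43.1255%

43.1255%


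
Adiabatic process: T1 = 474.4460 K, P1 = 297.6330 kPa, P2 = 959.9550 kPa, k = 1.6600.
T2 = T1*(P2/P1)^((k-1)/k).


(k-1)/k = 0.3976
(P2/P1)^exp = 1.5930
T2 = 474.4460 * 1.5930 = 755.7693 K

755.7693 K


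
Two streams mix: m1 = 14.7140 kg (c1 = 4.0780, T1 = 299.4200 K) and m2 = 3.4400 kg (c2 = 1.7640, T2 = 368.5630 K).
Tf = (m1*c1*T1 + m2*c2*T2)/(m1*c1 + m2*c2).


num = 20202.8047
den = 66.0719
Tf = 305.7702 K

305.7702 K


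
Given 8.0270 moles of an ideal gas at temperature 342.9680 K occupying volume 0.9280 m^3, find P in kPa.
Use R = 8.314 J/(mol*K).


P = nRT/V = 8.0270 * 8.314 * 342.9680 / 0.9280
= 22888.4764 / 0.9280 = 24664.3065 Pa = 24.6643 kPa

24.6643 kPa


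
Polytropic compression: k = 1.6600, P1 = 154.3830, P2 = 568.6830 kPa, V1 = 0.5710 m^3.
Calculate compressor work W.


(k-1)/k = 0.3976
(P2/P1)^exp = 1.6794
W = 2.5152 * 154.3830 * 0.5710 * (1.6794 - 1) = 150.6259 kJ

150.6259 kJ


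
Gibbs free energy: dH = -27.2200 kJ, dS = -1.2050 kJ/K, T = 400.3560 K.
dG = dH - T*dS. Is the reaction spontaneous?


T*dS = 400.3560 * -1.2050 = -482.4290 kJ
dG = -27.2200 + 482.4290 = 455.2090 kJ (non-spontaneous)

dG = 455.2090 kJ, non-spontaneous


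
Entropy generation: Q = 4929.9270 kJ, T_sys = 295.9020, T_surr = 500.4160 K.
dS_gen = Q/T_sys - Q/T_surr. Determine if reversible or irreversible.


dS_sys = 4929.9270/295.9020 = 16.6607 kJ/K
dS_surr = -4929.9270/500.4160 = -9.8517 kJ/K
dS_gen = 16.6607 - 9.8517 = 6.8090 kJ/K (irreversible)

dS_gen = 6.8090 kJ/K, irreversible


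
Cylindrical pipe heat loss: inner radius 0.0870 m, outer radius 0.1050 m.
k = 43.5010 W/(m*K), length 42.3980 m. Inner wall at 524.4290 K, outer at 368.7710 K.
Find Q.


dT = 155.6580 K
ln(ro/ri) = 0.1881
Q = 2*pi*43.5010*42.3980*155.6580 / 0.1881 = 9592182.5269 W

9592182.5269 W


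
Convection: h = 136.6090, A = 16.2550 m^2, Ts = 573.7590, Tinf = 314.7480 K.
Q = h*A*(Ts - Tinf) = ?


dT = 259.0110 K
Q = 136.6090 * 16.2550 * 259.0110 = 575154.4638 W

575154.4638 W


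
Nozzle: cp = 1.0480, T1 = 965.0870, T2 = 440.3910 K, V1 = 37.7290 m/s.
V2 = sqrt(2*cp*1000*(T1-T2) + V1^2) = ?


dT = 524.6960 K
2*cp*1000*dT = 1099762.8160
V1^2 = 1423.4774
V2 = sqrt(1101186.2934) = 1049.3742 m/s

1049.3742 m/s


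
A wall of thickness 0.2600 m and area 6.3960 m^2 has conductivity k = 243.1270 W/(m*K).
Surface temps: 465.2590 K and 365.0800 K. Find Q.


dT = 100.1790 K
Q = 243.1270 * 6.3960 * 100.1790 / 0.2600 = 599163.0054 W

599163.0054 W


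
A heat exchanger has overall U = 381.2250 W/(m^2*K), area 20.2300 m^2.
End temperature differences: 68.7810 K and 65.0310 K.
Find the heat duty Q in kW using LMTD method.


LMTD = 66.8885 K
Q = 381.2250 * 20.2300 * 66.8885 = 515856.1231 W = 515.8561 kW

515.8561 kW


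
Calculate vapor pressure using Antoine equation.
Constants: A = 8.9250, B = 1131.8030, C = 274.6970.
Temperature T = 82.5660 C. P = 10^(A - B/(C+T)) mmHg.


C+T = 357.2630
B/(C+T) = 3.1680
log10(P) = 8.9250 - 3.1680 = 5.7570
P = 10^5.7570 = 571501.4142 mmHg

571501.4142 mmHg


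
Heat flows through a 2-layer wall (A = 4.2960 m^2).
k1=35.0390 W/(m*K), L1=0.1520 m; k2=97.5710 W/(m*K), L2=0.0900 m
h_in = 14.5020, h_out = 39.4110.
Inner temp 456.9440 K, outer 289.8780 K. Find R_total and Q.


R_conv_in = 1/(14.5020*4.2960) = 0.0161
R_1 = 0.1520/(35.0390*4.2960) = 0.0010
R_2 = 0.0900/(97.5710*4.2960) = 0.0002
R_conv_out = 1/(39.4110*4.2960) = 0.0059
R_total = 0.0232 K/W
Q = 167.0660 / 0.0232 = 7206.6984 W

R_total = 0.0232 K/W, Q = 7206.6984 W


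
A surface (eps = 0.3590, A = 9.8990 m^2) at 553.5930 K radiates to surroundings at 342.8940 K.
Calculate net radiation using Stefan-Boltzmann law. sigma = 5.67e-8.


T^4 = 9.3921e+10
Tsurr^4 = 1.3824e+10
Q = 0.3590 * 5.67e-8 * 9.8990 * 8.0097e+10 = 16139.2619 W

16139.2619 W


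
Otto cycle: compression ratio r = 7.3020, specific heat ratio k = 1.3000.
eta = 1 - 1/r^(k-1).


r^(k-1) = 1.8157
eta = 1 - 1/1.8157 = 0.4492 = 44.9234%

44.9234%


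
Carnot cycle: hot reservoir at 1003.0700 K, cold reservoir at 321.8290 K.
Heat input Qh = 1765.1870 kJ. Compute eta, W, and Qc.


eta = 1 - 321.8290/1003.0700 = 0.6792
W = 0.6792 * 1765.1870 = 1198.8373 kJ
Qc = 1765.1870 - 1198.8373 = 566.3497 kJ

eta = 67.9156%, W = 1198.8373 kJ, Qc = 566.3497 kJ


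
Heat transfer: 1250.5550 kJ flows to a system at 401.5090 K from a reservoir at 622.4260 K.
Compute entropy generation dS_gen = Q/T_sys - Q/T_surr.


dS_sys = 1250.5550/401.5090 = 3.1146 kJ/K
dS_surr = -1250.5550/622.4260 = -2.0092 kJ/K
dS_gen = 3.1146 - 2.0092 = 1.1055 kJ/K (irreversible)

dS_gen = 1.1055 kJ/K, irreversible


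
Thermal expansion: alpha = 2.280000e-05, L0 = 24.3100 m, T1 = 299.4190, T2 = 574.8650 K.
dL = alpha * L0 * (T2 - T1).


dT = 275.4460 K
dL = 2.280000e-05 * 24.3100 * 275.4460 = 0.152671 m
L_final = 24.462671 m

dL = 0.152671 m


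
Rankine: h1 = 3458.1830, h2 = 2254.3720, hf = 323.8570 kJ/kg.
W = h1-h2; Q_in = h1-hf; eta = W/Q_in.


W = 1203.8110 kJ/kg
Q_in = 3134.3260 kJ/kg
eta = 0.3841 = 38.4073%

eta = 38.4073%


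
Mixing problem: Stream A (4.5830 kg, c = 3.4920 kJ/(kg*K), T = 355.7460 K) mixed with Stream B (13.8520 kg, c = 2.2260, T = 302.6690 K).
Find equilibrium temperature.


num = 15025.9637
den = 46.8384
Tf = 320.8045 K

320.8045 K


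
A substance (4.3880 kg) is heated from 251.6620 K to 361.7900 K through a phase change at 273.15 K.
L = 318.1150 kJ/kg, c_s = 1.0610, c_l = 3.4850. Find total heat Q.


Q1 (sensible, solid) = 4.3880 * 1.0610 * 21.4880 = 100.0410 kJ
Q2 (latent) = 4.3880 * 318.1150 = 1395.8886 kJ
Q3 (sensible, liquid) = 4.3880 * 3.4850 * 88.6400 = 1355.4988 kJ
Q_total = 2851.4284 kJ

2851.4284 kJ


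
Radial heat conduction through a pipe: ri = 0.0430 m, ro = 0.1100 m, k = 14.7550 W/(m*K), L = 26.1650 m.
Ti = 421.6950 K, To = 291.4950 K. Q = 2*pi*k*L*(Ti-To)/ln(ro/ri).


dT = 130.2000 K
ln(ro/ri) = 0.9393
Q = 2*pi*14.7550*26.1650*130.2000 / 0.9393 = 336244.8295 W

336244.8295 W


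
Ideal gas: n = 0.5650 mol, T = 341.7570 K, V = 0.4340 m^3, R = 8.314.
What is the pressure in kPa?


P = nRT/V = 0.5650 * 8.314 * 341.7570 / 0.4340
= 1605.3727 / 0.4340 = 3699.0156 Pa = 3.6990 kPa

3.6990 kPa


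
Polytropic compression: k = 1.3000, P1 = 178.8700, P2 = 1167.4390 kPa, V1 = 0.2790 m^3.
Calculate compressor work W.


(k-1)/k = 0.2308
(P2/P1)^exp = 1.5417
W = 4.3333 * 178.8700 * 0.2790 * (1.5417 - 1) = 117.1501 kJ

117.1501 kJ


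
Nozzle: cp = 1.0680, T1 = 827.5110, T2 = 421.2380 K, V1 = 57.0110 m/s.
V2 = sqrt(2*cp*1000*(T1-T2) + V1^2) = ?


dT = 406.2730 K
2*cp*1000*dT = 867799.1280
V1^2 = 3250.2541
V2 = sqrt(871049.3821) = 933.3003 m/s

933.3003 m/s


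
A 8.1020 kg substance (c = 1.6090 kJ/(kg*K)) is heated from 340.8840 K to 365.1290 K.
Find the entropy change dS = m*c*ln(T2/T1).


T2/T1 = 1.0711
ln(T2/T1) = 0.0687
dS = 8.1020 * 1.6090 * 0.0687 = 0.8957 kJ/K

0.8957 kJ/K


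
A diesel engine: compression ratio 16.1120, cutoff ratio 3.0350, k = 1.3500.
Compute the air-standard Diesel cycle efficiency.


r^(k-1) = 2.6455
rc^k = 4.4762
eta = 0.5217 = 52.1689%

52.1689%


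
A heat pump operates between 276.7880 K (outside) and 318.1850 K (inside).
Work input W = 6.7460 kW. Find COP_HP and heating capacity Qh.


COP = 318.1850 / 41.3970 = 7.6862
Qh = 7.6862 * 6.7460 = 51.8510 kW

COP = 7.6862, Qh = 51.8510 kW


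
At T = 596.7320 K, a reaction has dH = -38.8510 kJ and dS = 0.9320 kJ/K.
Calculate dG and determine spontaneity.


T*dS = 596.7320 * 0.9320 = 556.1542 kJ
dG = -38.8510 - 556.1542 = -595.0052 kJ (spontaneous)

dG = -595.0052 kJ, spontaneous


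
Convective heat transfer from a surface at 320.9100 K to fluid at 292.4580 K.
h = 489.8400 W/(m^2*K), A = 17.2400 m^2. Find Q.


dT = 28.4520 K
Q = 489.8400 * 17.2400 * 28.4520 = 240272.6332 W

240272.6332 W


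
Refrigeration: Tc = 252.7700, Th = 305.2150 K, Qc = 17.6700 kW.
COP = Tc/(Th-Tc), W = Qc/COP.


COP = 252.7700 / 52.4450 = 4.8197
W = 17.6700 / 4.8197 = 3.6662 kW

COP = 4.8197, W = 3.6662 kW


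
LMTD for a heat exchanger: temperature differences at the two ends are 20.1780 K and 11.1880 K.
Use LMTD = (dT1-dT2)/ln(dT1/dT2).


dT1/dT2 = 1.8035
ln(dT1/dT2) = 0.5898
LMTD = 8.9900 / 0.5898 = 15.2437 K

15.2437 K


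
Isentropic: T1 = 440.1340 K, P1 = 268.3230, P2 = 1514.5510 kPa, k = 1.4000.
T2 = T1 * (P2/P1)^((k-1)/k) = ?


(k-1)/k = 0.2857
(P2/P1)^exp = 1.6396
T2 = 440.1340 * 1.6396 = 721.6643 K

721.6643 K


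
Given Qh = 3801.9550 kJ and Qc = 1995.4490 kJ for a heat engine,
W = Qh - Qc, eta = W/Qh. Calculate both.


W = 3801.9550 - 1995.4490 = 1806.5060 kJ
eta = 1806.5060 / 3801.9550 = 0.4752 = 47.5152%

W = 1806.5060 kJ, eta = 47.5152%


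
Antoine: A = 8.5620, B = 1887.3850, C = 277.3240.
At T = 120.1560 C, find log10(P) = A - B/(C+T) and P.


C+T = 397.4800
B/(C+T) = 4.7484
log10(P) = 8.5620 - 4.7484 = 3.8136
P = 10^3.8136 = 6510.6256 mmHg

6510.6256 mmHg


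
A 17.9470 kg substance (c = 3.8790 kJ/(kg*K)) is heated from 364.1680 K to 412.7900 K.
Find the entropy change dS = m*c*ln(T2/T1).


T2/T1 = 1.1335
ln(T2/T1) = 0.1253
dS = 17.9470 * 3.8790 * 0.1253 = 8.7246 kJ/K

8.7246 kJ/K


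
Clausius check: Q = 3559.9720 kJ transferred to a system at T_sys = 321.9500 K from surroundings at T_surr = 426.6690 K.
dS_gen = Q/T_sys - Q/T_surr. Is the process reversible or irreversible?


dS_sys = 3559.9720/321.9500 = 11.0575 kJ/K
dS_surr = -3559.9720/426.6690 = -8.3436 kJ/K
dS_gen = 11.0575 - 8.3436 = 2.7139 kJ/K (irreversible)

dS_gen = 2.7139 kJ/K, irreversible


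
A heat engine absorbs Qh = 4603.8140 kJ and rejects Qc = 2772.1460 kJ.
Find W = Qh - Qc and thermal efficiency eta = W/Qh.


W = 4603.8140 - 2772.1460 = 1831.6680 kJ
eta = 1831.6680 / 4603.8140 = 0.3979 = 39.7859%

W = 1831.6680 kJ, eta = 39.7859%


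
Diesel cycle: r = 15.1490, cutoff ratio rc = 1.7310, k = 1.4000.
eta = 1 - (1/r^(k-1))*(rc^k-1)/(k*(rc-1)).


r^(k-1) = 2.9659
rc^k = 2.1558
eta = 0.6192 = 61.9199%

61.9199%


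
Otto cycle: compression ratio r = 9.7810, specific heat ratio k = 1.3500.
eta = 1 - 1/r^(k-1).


r^(k-1) = 2.2214
eta = 1 - 1/2.2214 = 0.5498 = 54.9841%

54.9841%


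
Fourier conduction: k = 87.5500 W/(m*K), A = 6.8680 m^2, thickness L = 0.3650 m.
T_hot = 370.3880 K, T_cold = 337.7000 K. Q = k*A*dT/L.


dT = 32.6880 K
Q = 87.5500 * 6.8680 * 32.6880 / 0.3650 = 53849.5306 W

53849.5306 W


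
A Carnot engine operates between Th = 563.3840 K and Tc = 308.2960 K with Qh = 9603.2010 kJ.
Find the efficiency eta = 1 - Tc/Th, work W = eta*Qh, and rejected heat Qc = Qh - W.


eta = 1 - 308.2960/563.3840 = 0.4528
W = 0.4528 * 9603.2010 = 4348.1202 kJ
Qc = 9603.2010 - 4348.1202 = 5255.0808 kJ

eta = 45.2778%, W = 4348.1202 kJ, Qc = 5255.0808 kJ


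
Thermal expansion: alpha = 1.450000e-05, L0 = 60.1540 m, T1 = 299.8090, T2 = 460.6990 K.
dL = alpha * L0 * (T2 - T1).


dT = 160.8900 K
dL = 1.450000e-05 * 60.1540 * 160.8900 = 0.140334 m
L_final = 60.294334 m

dL = 0.140334 m


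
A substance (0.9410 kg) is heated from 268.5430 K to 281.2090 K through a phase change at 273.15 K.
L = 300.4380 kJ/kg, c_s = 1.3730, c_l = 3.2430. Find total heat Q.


Q1 (sensible, solid) = 0.9410 * 1.3730 * 4.6070 = 5.9522 kJ
Q2 (latent) = 0.9410 * 300.4380 = 282.7122 kJ
Q3 (sensible, liquid) = 0.9410 * 3.2430 * 8.0590 = 24.5934 kJ
Q_total = 313.2577 kJ

313.2577 kJ


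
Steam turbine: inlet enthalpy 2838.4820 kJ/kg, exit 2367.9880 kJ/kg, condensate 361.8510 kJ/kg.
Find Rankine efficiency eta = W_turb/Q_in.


W = 470.4940 kJ/kg
Q_in = 2476.6310 kJ/kg
eta = 0.1900 = 18.9973%

eta = 18.9973%


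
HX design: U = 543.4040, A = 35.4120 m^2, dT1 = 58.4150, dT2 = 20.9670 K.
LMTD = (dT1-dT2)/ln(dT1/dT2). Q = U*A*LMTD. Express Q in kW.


LMTD = 36.5481 K
Q = 543.4040 * 35.4120 * 36.5481 = 703295.5065 W = 703.2955 kW

703.2955 kW


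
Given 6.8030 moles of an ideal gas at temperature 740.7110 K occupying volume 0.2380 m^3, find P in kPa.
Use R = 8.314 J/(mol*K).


P = nRT/V = 6.8030 * 8.314 * 740.7110 / 0.2380
= 41894.7193 / 0.2380 = 176028.2325 Pa = 176.0282 kPa

176.0282 kPa


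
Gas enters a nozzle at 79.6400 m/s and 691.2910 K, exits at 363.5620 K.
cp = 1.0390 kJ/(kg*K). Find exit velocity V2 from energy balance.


dT = 327.7290 K
2*cp*1000*dT = 681020.8620
V1^2 = 6342.5296
V2 = sqrt(687363.3916) = 829.0738 m/s

829.0738 m/s


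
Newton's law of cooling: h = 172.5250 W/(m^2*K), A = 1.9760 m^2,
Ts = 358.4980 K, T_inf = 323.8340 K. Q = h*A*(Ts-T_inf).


dT = 34.6640 K
Q = 172.5250 * 1.9760 * 34.6640 = 11817.2834 W

11817.2834 W


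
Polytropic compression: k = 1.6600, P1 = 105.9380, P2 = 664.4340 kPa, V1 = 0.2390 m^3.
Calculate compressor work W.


(k-1)/k = 0.3976
(P2/P1)^exp = 2.0751
W = 2.5152 * 105.9380 * 0.2390 * (2.0751 - 1) = 68.4639 kJ

68.4639 kJ


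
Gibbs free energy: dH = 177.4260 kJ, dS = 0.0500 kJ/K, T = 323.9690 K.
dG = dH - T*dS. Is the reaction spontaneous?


T*dS = 323.9690 * 0.0500 = 16.1985 kJ
dG = 177.4260 - 16.1985 = 161.2275 kJ (non-spontaneous)

dG = 161.2275 kJ, non-spontaneous


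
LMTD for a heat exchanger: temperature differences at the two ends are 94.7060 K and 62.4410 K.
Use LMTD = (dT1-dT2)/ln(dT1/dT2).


dT1/dT2 = 1.5167
ln(dT1/dT2) = 0.4166
LMTD = 32.2650 / 0.4166 = 77.4567 K

77.4567 K


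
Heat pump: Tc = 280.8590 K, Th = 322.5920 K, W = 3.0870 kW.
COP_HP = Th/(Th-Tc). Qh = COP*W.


COP = 322.5920 / 41.7330 = 7.7299
Qh = 7.7299 * 3.0870 = 23.8622 kW

COP = 7.7299, Qh = 23.8622 kW


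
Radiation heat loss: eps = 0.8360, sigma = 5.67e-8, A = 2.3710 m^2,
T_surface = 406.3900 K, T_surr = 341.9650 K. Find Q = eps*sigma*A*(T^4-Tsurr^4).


T^4 = 2.7275e+10
Tsurr^4 = 1.3675e+10
Q = 0.8360 * 5.67e-8 * 2.3710 * 1.3600e+10 = 1528.5341 W

1528.5341 W


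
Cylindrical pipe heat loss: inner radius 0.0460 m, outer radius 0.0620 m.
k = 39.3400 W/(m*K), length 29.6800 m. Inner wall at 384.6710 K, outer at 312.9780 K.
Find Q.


dT = 71.6930 K
ln(ro/ri) = 0.2985
Q = 2*pi*39.3400*29.6800*71.6930 / 0.2985 = 1762060.1934 W

1762060.1934 W


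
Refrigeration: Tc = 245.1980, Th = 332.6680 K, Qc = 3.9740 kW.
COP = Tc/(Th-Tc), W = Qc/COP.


COP = 245.1980 / 87.4700 = 2.8032
W = 3.9740 / 2.8032 = 1.4177 kW

COP = 2.8032, W = 1.4177 kW


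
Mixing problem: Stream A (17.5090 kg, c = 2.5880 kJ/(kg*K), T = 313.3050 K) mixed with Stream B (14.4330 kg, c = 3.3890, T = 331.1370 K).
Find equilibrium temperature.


num = 30393.9297
den = 94.2267
Tf = 322.5617 K

322.5617 K


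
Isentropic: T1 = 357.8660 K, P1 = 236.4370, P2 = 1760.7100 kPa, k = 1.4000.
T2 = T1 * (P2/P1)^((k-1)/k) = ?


(k-1)/k = 0.2857
(P2/P1)^exp = 1.7747
T2 = 357.8660 * 1.7747 = 635.1194 K

635.1194 K


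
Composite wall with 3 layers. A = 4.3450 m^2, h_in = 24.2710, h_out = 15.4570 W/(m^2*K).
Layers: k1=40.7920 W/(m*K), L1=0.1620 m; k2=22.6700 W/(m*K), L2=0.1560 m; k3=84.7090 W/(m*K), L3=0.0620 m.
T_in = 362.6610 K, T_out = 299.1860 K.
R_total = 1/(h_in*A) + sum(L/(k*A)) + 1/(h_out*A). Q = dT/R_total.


R_conv_in = 1/(24.2710*4.3450) = 0.0095
R_1 = 0.1620/(40.7920*4.3450) = 0.0009
R_2 = 0.1560/(22.6700*4.3450) = 0.0016
R_3 = 0.0620/(84.7090*4.3450) = 0.0002
R_conv_out = 1/(15.4570*4.3450) = 0.0149
R_total = 0.0270 K/W
Q = 63.4750 / 0.0270 = 2347.5908 W

R_total = 0.0270 K/W, Q = 2347.5908 W


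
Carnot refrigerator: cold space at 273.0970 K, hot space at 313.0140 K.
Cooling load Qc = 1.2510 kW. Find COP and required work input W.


COP = 273.0970 / 39.9170 = 6.8416
W = 1.2510 / 6.8416 = 0.1829 kW

COP = 6.8416, W = 0.1829 kW


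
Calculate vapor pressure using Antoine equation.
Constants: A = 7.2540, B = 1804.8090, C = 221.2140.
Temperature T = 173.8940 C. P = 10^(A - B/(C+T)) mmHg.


C+T = 395.1080
B/(C+T) = 4.5679
log10(P) = 7.2540 - 4.5679 = 2.6861
P = 10^2.6861 = 485.4139 mmHg

485.4139 mmHg


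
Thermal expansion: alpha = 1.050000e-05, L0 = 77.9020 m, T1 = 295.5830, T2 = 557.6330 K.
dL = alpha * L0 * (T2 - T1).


dT = 262.0500 K
dL = 1.050000e-05 * 77.9020 * 262.0500 = 0.214349 m
L_final = 78.116349 m

dL = 0.214349 m


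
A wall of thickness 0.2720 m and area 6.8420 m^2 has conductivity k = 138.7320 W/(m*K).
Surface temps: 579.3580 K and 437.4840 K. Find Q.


dT = 141.8740 K
Q = 138.7320 * 6.8420 * 141.8740 / 0.2720 = 495100.7982 W

495100.7982 W


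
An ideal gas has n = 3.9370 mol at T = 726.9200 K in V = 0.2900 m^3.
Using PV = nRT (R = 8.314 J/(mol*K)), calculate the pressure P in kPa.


P = nRT/V = 3.9370 * 8.314 * 726.9200 / 0.2900
= 23793.7039 / 0.2900 = 82047.2549 Pa = 82.0473 kPa

82.0473 kPa


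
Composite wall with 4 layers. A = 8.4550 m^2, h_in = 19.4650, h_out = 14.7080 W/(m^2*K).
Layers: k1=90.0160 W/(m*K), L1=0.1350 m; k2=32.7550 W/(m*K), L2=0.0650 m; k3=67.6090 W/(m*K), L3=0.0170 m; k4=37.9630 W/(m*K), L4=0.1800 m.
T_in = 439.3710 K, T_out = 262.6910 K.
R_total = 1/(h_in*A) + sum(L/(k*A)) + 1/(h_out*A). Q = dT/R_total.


R_conv_in = 1/(19.4650*8.4550) = 0.0061
R_1 = 0.1350/(90.0160*8.4550) = 0.0002
R_2 = 0.0650/(32.7550*8.4550) = 0.0002
R_3 = 0.0170/(67.6090*8.4550) = 2.9739e-05
R_4 = 0.1800/(37.9630*8.4550) = 0.0006
R_conv_out = 1/(14.7080*8.4550) = 0.0080
R_total = 0.0151 K/W
Q = 176.6800 / 0.0151 = 11685.0080 W

R_total = 0.0151 K/W, Q = 11685.0080 W


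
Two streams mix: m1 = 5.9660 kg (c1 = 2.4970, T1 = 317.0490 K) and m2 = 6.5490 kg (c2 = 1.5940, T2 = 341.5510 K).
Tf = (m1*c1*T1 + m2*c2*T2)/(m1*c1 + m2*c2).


num = 8288.5984
den = 25.3362
Tf = 327.1444 K

327.1444 K


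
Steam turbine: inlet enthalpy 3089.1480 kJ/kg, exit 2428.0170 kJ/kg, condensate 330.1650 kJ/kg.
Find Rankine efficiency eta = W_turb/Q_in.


W = 661.1310 kJ/kg
Q_in = 2758.9830 kJ/kg
eta = 0.2396 = 23.9629%

eta = 23.9629%


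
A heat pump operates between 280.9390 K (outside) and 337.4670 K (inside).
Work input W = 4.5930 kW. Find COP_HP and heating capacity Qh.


COP = 337.4670 / 56.5280 = 5.9699
Qh = 5.9699 * 4.5930 = 27.4198 kW

COP = 5.9699, Qh = 27.4198 kW


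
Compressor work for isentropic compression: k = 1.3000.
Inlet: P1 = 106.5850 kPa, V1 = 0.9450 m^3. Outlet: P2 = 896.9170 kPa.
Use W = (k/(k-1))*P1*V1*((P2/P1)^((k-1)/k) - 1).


(k-1)/k = 0.2308
(P2/P1)^exp = 1.6348
W = 4.3333 * 106.5850 * 0.9450 * (1.6348 - 1) = 277.0846 kJ

277.0846 kJ


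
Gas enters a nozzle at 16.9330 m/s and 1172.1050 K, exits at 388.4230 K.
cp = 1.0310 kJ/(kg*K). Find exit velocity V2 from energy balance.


dT = 783.6820 K
2*cp*1000*dT = 1615952.2840
V1^2 = 286.7265
V2 = sqrt(1616239.0105) = 1271.3139 m/s

1271.3139 m/s


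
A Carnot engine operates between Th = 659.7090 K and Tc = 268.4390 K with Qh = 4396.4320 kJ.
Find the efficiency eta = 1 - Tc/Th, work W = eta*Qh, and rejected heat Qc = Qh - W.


eta = 1 - 268.4390/659.7090 = 0.5931
W = 0.5931 * 4396.4320 = 2607.5011 kJ
Qc = 4396.4320 - 2607.5011 = 1788.9309 kJ

eta = 59.3095%, W = 2607.5011 kJ, Qc = 1788.9309 kJ


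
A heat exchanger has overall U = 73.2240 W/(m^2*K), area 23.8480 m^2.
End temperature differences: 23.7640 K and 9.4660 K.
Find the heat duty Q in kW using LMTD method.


LMTD = 15.5334 K
Q = 73.2240 * 23.8480 * 15.5334 = 27125.2180 W = 27.1252 kW

27.1252 kW


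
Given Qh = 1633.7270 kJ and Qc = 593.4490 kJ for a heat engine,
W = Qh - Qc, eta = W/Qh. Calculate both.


W = 1633.7270 - 593.4490 = 1040.2780 kJ
eta = 1040.2780 / 1633.7270 = 0.6368 = 63.6751%

W = 1040.2780 kJ, eta = 63.6751%


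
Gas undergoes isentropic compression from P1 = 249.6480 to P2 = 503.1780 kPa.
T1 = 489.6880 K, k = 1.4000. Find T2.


(k-1)/k = 0.2857
(P2/P1)^exp = 1.2217
T2 = 489.6880 * 1.2217 = 598.2587 K

598.2587 K


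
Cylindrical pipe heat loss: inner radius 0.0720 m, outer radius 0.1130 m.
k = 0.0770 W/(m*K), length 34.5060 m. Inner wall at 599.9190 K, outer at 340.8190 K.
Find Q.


dT = 259.1000 K
ln(ro/ri) = 0.4507
Q = 2*pi*0.0770*34.5060*259.1000 / 0.4507 = 9596.7495 W

9596.7495 W


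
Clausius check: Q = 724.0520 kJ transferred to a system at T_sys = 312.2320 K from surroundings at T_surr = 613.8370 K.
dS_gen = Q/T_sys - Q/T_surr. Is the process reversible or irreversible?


dS_sys = 724.0520/312.2320 = 2.3190 kJ/K
dS_surr = -724.0520/613.8370 = -1.1796 kJ/K
dS_gen = 2.3190 - 1.1796 = 1.1394 kJ/K (irreversible)

dS_gen = 1.1394 kJ/K, irreversible


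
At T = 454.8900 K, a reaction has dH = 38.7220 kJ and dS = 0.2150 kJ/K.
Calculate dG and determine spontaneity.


T*dS = 454.8900 * 0.2150 = 97.8013 kJ
dG = 38.7220 - 97.8013 = -59.0793 kJ (spontaneous)

dG = -59.0793 kJ, spontaneous


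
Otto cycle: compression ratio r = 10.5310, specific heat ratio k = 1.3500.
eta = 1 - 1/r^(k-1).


r^(k-1) = 2.2796
eta = 1 - 1/2.2796 = 0.5613 = 56.1332%

56.1332%


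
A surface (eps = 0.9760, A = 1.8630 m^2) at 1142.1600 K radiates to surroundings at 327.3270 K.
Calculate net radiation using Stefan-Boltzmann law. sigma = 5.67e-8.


T^4 = 1.7018e+12
Tsurr^4 = 1.1480e+10
Q = 0.9760 * 5.67e-8 * 1.8630 * 1.6903e+12 = 174266.5455 W

174266.5455 W


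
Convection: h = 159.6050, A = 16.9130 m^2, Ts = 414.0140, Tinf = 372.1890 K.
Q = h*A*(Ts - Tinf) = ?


dT = 41.8250 K
Q = 159.6050 * 16.9130 * 41.8250 = 112902.3784 W

112902.3784 W


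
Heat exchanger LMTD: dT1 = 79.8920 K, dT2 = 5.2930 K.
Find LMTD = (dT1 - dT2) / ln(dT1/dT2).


dT1/dT2 = 15.0939
ln(dT1/dT2) = 2.7143
LMTD = 74.5990 / 2.7143 = 27.4838 K

27.4838 K


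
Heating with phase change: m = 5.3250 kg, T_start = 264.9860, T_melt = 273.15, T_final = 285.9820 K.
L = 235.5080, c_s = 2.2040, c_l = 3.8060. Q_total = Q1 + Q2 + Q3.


Q1 (sensible, solid) = 5.3250 * 2.2040 * 8.1640 = 95.8152 kJ
Q2 (latent) = 5.3250 * 235.5080 = 1254.0801 kJ
Q3 (sensible, liquid) = 5.3250 * 3.8060 * 12.8320 = 260.0655 kJ
Q_total = 1609.9608 kJ

1609.9608 kJ


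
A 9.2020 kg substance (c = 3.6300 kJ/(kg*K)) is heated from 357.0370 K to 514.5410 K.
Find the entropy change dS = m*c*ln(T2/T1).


T2/T1 = 1.4411
ln(T2/T1) = 0.3654
dS = 9.2020 * 3.6300 * 0.3654 = 12.2067 kJ/K

12.2067 kJ/K


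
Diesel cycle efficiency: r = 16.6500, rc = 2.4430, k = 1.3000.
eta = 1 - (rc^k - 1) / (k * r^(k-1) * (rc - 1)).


r^(k-1) = 2.3250
rc^k = 3.1937
eta = 0.4970 = 49.7018%

49.7018%


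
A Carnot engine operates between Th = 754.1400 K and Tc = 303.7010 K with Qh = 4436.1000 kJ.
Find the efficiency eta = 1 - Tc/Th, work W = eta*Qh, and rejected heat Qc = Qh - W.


eta = 1 - 303.7010/754.1400 = 0.5973
W = 0.5973 * 4436.1000 = 2649.6306 kJ
Qc = 4436.1000 - 2649.6306 = 1786.4694 kJ

eta = 59.7288%, W = 2649.6306 kJ, Qc = 1786.4694 kJ


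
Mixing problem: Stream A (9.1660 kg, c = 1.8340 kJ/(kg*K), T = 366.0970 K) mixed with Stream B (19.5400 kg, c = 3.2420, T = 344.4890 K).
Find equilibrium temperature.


num = 27977.1765
den = 80.1591
Tf = 349.0205 K

349.0205 K


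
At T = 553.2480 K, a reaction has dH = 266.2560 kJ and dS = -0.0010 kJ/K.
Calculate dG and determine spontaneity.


T*dS = 553.2480 * -0.0010 = -0.5532 kJ
dG = 266.2560 + 0.5532 = 266.8092 kJ (non-spontaneous)

dG = 266.8092 kJ, non-spontaneous


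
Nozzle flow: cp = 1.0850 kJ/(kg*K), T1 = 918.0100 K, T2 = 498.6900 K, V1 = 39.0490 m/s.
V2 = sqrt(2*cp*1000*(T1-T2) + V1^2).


dT = 419.3200 K
2*cp*1000*dT = 909924.4000
V1^2 = 1524.8244
V2 = sqrt(911449.2244) = 954.6985 m/s

954.6985 m/s
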